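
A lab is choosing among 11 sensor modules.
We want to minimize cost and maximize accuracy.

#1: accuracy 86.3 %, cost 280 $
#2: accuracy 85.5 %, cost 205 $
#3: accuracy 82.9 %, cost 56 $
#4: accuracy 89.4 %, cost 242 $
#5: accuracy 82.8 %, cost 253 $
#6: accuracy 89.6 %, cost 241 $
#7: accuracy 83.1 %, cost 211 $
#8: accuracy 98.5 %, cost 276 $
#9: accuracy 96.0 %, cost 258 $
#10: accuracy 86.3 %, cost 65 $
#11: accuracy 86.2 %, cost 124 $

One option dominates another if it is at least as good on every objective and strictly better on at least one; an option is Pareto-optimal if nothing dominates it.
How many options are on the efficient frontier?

5

#1: dominated by #4 (accuracy 89.4≥86.3, cost 242≤280).
#2: dominated by #10 (accuracy 86.3≥85.5, cost 65≤205).
#3: not dominated (best cost).
#4: dominated by #6 (accuracy 89.6≥89.4, cost 241≤242).
#5: dominated by #2 (accuracy 85.5≥82.8, cost 205≤253).
#6: not dominated.
#7: dominated by #2 (accuracy 85.5≥83.1, cost 205≤211).
#8: not dominated (best accuracy).
#9: not dominated.
#10: not dominated.
#11: dominated by #10 (accuracy 86.3≥86.2, cost 65≤124).
Pareto-optimal: #3, #6, #8, #9, #10 → 5.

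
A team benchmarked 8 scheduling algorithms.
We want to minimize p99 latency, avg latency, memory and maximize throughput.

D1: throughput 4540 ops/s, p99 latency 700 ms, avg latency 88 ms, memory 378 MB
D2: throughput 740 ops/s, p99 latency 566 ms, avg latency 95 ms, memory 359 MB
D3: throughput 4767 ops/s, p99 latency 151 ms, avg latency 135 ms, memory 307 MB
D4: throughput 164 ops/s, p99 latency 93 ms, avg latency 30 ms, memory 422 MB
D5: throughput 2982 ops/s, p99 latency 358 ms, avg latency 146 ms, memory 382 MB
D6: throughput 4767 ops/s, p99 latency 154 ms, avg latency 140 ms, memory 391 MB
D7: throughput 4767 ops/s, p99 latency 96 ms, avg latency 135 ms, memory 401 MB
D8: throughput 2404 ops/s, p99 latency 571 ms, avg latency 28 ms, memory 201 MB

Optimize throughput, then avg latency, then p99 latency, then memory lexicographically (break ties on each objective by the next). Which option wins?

First maximize throughput: best is 4767, kept {D3, D6, D7}.
Then minimize avg latency: best is 135, kept {D3, D7}.
Then minimize p99 latency: best is 96, kept {D7}.

D7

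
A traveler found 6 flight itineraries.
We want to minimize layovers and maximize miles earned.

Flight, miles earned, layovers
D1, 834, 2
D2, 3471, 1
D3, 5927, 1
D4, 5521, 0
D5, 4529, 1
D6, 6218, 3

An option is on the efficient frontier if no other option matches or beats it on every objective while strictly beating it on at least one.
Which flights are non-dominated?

D1: dominated by D2 (miles earned 3471≥834, layovers 1≤2).
D2: dominated by D3 (miles earned 5927≥3471, layovers 1≤1).
D3: not dominated.
D4: not dominated (best layovers).
D5: dominated by D3 (miles earned 5927≥4529, layovers 1≤1).
D6: not dominated (best miles earned).

D3, D4, D6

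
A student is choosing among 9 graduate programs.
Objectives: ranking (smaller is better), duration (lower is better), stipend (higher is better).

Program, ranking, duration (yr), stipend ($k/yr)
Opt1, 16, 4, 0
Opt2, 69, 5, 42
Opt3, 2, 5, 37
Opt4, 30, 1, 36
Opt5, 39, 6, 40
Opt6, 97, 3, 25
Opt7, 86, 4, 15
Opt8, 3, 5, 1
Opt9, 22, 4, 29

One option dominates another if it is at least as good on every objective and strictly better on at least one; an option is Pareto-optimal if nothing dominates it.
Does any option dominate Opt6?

Yes

Opt4 vs Opt6: ranking 30≤97, duration 1≤3, stipend 36≥25 — Opt4 is at least as good on every objective and strictly better on at least one, so Opt4 dominates Opt6.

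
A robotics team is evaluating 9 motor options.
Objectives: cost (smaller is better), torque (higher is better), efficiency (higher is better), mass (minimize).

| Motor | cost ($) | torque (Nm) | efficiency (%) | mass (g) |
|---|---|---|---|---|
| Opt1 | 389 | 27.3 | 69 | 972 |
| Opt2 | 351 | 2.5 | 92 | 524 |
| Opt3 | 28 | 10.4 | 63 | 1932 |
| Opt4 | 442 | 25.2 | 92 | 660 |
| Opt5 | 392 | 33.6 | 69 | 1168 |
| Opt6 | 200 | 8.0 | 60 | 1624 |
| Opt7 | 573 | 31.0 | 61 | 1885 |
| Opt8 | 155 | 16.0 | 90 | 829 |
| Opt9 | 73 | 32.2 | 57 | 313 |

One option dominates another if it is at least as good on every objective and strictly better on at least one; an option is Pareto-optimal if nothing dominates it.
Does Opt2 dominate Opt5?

Opt2 vs Opt5: Opt2 is worse on torque (2.5 vs 33.6), so it does not dominate Opt5.

No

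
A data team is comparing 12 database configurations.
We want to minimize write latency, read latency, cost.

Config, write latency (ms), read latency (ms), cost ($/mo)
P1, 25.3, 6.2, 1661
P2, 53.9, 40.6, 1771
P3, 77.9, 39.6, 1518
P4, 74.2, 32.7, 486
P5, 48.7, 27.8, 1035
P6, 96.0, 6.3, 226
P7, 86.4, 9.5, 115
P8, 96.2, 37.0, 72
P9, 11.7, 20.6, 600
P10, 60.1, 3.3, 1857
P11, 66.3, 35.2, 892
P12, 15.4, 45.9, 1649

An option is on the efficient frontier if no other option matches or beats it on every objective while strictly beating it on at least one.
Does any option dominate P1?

P2: worse on write latency (53.9 vs 25.3).
P3: worse on write latency (77.9 vs 25.3).
P4: worse on write latency (74.2 vs 25.3).
P5: worse on write latency (48.7 vs 25.3).
P6: worse on write latency (96.0 vs 25.3).
P7: worse on write latency (86.4 vs 25.3).
P8: worse on write latency (96.2 vs 25.3).
P9: worse on read latency (20.6 vs 6.2).
P10: worse on write latency (60.1 vs 25.3).
P11: worse on write latency (66.3 vs 25.3).
P12: worse on read latency (45.9 vs 6.2).
No option is at least as good as P1 on every objective and strictly better on one.

No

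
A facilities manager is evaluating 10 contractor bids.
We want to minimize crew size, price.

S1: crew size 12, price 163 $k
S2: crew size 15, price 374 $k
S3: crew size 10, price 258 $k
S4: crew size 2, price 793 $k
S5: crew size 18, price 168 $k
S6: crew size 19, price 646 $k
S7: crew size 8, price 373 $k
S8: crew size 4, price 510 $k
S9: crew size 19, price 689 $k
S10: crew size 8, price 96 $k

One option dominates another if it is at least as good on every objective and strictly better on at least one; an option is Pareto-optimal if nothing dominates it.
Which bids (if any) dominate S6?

S1, S2, S3, S5, S7, S8, S10

S1: crew size 12≤19, price 163≤646 — dominates S6.
S2: crew size 15≤19, price 374≤646 — dominates S6.
S3: crew size 10≤19, price 258≤646 — dominates S6.
S5: crew size 18≤19, price 168≤646 — dominates S6.
S7: crew size 8≤19, price 373≤646 — dominates S6.
S8: crew size 4≤19, price 510≤646 — dominates S6.
S10: crew size 8≤19, price 96≤646 — dominates S6.
Others (S4, S9) are each worse than S6 on at least one objective.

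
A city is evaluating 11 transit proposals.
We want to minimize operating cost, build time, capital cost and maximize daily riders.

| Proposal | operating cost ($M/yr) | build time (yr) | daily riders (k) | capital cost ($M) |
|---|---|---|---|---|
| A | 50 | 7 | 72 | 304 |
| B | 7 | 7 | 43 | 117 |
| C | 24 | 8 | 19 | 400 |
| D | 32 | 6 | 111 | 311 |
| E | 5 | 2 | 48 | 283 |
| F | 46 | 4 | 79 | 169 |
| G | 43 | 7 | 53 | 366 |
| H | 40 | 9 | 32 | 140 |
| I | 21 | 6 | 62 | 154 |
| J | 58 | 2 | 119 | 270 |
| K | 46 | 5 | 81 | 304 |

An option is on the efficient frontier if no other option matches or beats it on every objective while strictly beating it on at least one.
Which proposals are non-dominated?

A: dominated by F (operating cost 46≤50, build time 4≤7, daily riders 79≥72, capital cost 169≤304).
B: not dominated (best capital cost).
C: dominated by B (operating cost 7≤24, build time 7≤8, daily riders 43≥19, capital cost 117≤400).
D: not dominated.
E: not dominated (best operating cost).
F: not dominated.
G: dominated by D (operating cost 32≤43, build time 6≤7, daily riders 111≥53, capital cost 311≤366).
H: dominated by B (operating cost 7≤40, build time 7≤9, daily riders 43≥32, capital cost 117≤140).
I: not dominated.
J: not dominated (best daily riders).
K: not dominated.

B, D, E, F, I, J, K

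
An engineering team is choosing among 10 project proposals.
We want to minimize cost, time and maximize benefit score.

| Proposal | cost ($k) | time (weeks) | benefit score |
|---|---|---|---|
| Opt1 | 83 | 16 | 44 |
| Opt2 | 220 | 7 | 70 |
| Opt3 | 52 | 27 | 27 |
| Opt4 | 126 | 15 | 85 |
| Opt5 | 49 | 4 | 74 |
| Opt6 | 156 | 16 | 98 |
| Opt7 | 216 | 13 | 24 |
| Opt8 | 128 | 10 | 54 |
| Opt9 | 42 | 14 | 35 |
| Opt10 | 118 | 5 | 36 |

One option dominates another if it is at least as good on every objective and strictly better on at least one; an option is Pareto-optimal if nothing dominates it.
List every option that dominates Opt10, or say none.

Opt5

Opt5: cost 49≤118, time 4≤5, benefit score 74≥36 — dominates Opt10.
Others (Opt1, Opt2, Opt3, Opt4, Opt6, Opt7, Opt8, Opt9) are each worse than Opt10 on at least one objective.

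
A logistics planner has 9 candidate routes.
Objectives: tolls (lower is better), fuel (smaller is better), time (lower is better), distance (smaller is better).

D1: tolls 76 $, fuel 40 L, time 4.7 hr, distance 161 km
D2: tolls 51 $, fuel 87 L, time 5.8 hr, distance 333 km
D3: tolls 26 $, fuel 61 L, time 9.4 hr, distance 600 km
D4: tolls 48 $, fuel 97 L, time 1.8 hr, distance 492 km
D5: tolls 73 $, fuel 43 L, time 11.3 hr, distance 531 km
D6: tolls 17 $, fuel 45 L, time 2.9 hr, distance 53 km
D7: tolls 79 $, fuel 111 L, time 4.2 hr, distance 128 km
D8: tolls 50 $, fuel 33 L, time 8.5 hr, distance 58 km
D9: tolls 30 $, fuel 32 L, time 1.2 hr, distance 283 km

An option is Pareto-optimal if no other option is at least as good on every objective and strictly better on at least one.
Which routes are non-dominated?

D1, D6, D8, D9

D1: not dominated.
D2: dominated by D6 (tolls 17≤51, fuel 45≤87, time 2.9≤5.8, distance 53≤333).
D3: dominated by D6 (tolls 17≤26, fuel 45≤61, time 2.9≤9.4, distance 53≤600).
D4: dominated by D9 (tolls 30≤48, fuel 32≤97, time 1.2≤1.8, distance 283≤492).
D5: dominated by D8 (tolls 50≤73, fuel 33≤43, time 8.5≤11.3, distance 58≤531).
D6: not dominated (best tolls).
D7: dominated by D6 (tolls 17≤79, fuel 45≤111, time 2.9≤4.2, distance 53≤128).
D8: not dominated.
D9: not dominated (best fuel).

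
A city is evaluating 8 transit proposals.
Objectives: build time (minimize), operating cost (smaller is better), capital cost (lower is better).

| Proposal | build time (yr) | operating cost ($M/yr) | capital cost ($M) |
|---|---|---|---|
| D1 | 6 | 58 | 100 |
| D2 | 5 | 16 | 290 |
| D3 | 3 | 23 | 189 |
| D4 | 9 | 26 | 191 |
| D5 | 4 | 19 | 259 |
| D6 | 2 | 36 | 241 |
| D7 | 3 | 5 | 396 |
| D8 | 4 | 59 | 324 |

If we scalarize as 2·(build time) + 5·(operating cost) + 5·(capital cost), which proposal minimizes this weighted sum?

D1: 2·6 + 5·58 + 5·100 = 802
D2: 2·5 + 5·16 + 5·290 = 1540
D3: 2·3 + 5·23 + 5·189 = 1066
D4: 2·9 + 5·26 + 5·191 = 1103
D5: 2·4 + 5·19 + 5·259 = 1398
D6: 2·2 + 5·36 + 5·241 = 1389
D7: 2·3 + 5·5 + 5·396 = 2011
D8: 2·4 + 5·59 + 5·324 = 1923
Lowest: D1 at 802.

D1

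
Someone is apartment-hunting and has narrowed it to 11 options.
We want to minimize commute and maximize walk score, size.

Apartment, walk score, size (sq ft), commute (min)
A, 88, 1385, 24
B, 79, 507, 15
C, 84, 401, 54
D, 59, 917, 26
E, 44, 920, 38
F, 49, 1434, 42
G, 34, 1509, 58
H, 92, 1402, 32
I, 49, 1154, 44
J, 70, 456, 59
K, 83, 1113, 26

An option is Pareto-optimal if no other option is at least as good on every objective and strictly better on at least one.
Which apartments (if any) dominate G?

none

A: worse on size (1385 vs 1509).
B: worse on size (507 vs 1509).
C: worse on size (401 vs 1509).
D: worse on size (917 vs 1509).
E: worse on size (920 vs 1509).
F: worse on size (1434 vs 1509).
H: worse on size (1402 vs 1509).
I: worse on size (1154 vs 1509).
J: worse on size (456 vs 1509).
K: worse on size (1113 vs 1509).
No option dominates G.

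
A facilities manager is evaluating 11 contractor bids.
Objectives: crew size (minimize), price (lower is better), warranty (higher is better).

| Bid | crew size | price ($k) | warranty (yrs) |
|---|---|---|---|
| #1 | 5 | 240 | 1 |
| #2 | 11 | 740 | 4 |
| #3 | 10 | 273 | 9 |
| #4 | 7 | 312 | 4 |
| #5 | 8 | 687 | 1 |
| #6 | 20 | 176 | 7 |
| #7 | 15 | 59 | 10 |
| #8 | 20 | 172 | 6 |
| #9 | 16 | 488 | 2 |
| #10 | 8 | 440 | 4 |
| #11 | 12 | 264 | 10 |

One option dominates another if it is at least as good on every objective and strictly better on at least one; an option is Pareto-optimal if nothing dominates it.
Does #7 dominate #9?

Yes

#7 vs #9: crew size 15≤16, price 59≤488, warranty 10≥2 — #7 is at least as good on every objective with at least one strict improvement.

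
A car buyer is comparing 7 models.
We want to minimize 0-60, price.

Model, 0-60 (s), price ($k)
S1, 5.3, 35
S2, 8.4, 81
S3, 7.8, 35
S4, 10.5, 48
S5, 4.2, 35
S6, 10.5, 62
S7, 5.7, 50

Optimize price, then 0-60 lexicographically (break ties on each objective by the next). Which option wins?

S5

First minimize price: best is 35, kept {S1, S3, S5}.
Then minimize 0-60: best is 4.2, kept {S5}.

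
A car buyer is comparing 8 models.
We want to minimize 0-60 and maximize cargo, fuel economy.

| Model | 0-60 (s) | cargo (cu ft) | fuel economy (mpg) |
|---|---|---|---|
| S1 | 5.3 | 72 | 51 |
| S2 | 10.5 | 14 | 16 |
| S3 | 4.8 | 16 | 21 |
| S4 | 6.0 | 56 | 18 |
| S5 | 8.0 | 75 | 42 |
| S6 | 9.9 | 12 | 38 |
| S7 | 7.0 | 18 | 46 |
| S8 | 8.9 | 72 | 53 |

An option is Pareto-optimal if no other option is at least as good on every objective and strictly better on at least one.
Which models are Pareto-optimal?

S1: not dominated.
S2: dominated by S1 (0-60 5.3≤10.5, cargo 72≥14, fuel economy 51≥16).
S3: not dominated (best 0-60).
S4: dominated by S1 (0-60 5.3≤6.0, cargo 72≥56, fuel economy 51≥18).
S5: not dominated (best cargo).
S6: dominated by S1 (0-60 5.3≤9.9, cargo 72≥12, fuel economy 51≥38).
S7: dominated by S1 (0-60 5.3≤7.0, cargo 72≥18, fuel economy 51≥46).
S8: not dominated (best fuel economy).

S1, S3, S5, S8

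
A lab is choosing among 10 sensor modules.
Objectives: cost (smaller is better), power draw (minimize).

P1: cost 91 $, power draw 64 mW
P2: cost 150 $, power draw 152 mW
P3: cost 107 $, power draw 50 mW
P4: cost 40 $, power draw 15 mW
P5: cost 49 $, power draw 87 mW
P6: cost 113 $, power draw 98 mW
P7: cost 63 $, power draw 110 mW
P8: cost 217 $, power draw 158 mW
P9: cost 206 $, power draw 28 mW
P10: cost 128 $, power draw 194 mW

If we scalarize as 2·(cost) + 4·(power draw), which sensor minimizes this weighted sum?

P1: 2·91 + 4·64 = 438
P2: 2·150 + 4·152 = 908
P3: 2·107 + 4·50 = 414
P4: 2·40 + 4·15 = 140
P5: 2·49 + 4·87 = 446
P6: 2·113 + 4·98 = 618
P7: 2·63 + 4·110 = 566
P8: 2·217 + 4·158 = 1066
P9: 2·206 + 4·28 = 524
P10: 2·128 + 4·194 = 1032
Lowest: P4 at 140.

P4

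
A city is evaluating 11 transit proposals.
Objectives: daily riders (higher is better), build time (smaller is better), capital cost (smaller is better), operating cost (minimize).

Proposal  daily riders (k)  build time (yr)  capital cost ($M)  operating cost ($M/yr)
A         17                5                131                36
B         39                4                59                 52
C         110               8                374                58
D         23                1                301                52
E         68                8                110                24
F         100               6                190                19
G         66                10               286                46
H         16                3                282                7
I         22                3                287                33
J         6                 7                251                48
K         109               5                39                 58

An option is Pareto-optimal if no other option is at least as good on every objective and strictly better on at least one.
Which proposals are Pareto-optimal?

A: not dominated.
B: not dominated.
C: not dominated (best daily riders).
D: not dominated (best build time).
E: not dominated.
F: not dominated.
G: dominated by E (daily riders 68≥66, build time 8≤10, capital cost 110≤286, operating cost 24≤46).
H: not dominated (best operating cost).
I: not dominated.
J: dominated by A (daily riders 17≥6, build time 5≤7, capital cost 131≤251, operating cost 36≤48).
K: not dominated (best capital cost).

A, B, C, D, E, F, H, I, K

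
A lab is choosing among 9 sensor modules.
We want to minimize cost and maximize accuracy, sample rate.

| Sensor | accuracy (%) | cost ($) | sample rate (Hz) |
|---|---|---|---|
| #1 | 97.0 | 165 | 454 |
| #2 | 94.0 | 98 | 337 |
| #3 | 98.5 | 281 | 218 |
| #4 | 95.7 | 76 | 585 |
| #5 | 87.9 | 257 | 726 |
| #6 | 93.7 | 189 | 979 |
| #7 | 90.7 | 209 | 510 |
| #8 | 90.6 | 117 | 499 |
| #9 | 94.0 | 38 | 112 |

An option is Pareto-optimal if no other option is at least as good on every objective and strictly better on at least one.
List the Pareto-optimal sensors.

#1, #3, #4, #6, #9

#1: not dominated.
#2: dominated by #4 (accuracy 95.7≥94.0, cost 76≤98, sample rate 585≥337).
#3: not dominated (best accuracy).
#4: not dominated.
#5: dominated by #6 (accuracy 93.7≥87.9, cost 189≤257, sample rate 979≥726).
#6: not dominated (best sample rate).
#7: dominated by #4 (accuracy 95.7≥90.7, cost 76≤209, sample rate 585≥510).
#8: dominated by #4 (accuracy 95.7≥90.6, cost 76≤117, sample rate 585≥499).
#9: not dominated (best cost).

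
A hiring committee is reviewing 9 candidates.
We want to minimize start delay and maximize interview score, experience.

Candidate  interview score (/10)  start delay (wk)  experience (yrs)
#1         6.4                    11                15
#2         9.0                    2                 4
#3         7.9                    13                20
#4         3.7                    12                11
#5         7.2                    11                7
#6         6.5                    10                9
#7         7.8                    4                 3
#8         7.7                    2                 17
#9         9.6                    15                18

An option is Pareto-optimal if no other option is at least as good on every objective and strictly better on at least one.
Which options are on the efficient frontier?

#2, #3, #8, #9

#1: dominated by #8 (interview score 7.7≥6.4, start delay 2≤11, experience 17≥15).
#2: not dominated.
#3: not dominated (best experience).
#4: dominated by #1 (interview score 6.4≥3.7, start delay 11≤12, experience 15≥11).
#5: dominated by #8 (interview score 7.7≥7.2, start delay 2≤11, experience 17≥7).
#6: dominated by #8 (interview score 7.7≥6.5, start delay 2≤10, experience 17≥9).
#7: dominated by #2 (interview score 9.0≥7.8, start delay 2≤4, experience 4≥3).
#8: not dominated.
#9: not dominated (best interview score).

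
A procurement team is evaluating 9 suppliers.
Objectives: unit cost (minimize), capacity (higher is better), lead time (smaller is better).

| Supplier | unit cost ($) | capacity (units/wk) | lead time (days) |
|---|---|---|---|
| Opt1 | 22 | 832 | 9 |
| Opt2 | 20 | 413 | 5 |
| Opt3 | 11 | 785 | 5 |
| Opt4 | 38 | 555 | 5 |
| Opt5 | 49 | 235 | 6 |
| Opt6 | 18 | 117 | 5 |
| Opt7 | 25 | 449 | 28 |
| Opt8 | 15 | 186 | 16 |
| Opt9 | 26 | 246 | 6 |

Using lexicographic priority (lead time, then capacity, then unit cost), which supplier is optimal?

Opt3

First minimize lead time: best is 5, kept {Opt2, Opt3, Opt4, Opt6}.
Then maximize capacity: best is 785, kept {Opt3}.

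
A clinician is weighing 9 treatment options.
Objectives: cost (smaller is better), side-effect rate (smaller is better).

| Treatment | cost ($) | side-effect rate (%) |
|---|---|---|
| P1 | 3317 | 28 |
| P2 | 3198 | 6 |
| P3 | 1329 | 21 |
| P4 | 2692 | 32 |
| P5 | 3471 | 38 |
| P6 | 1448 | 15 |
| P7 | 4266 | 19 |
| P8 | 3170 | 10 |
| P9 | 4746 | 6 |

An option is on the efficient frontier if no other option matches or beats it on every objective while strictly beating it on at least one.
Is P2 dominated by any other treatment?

No

P1: worse on cost (3317 vs 3198).
P3: worse on side-effect rate (21 vs 6).
P4: worse on side-effect rate (32 vs 6).
P5: worse on cost (3471 vs 3198).
P6: worse on side-effect rate (15 vs 6).
P7: worse on cost (4266 vs 3198).
P8: worse on side-effect rate (10 vs 6).
P9: worse on cost (4746 vs 3198).
No option is at least as good as P2 on every objective and strictly better on one.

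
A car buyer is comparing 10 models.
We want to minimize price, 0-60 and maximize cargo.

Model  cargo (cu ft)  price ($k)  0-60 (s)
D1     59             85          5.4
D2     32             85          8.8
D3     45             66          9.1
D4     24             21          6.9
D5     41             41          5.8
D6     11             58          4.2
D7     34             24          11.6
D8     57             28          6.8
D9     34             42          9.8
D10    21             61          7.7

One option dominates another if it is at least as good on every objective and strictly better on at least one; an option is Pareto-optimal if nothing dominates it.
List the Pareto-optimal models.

D1: not dominated (best cargo).
D2: dominated by D1 (cargo 59≥32, price 85≤85, 0-60 5.4≤8.8).
D3: dominated by D8 (cargo 57≥45, price 28≤66, 0-60 6.8≤9.1).
D4: not dominated (best price).
D5: not dominated.
D6: not dominated (best 0-60).
D7: not dominated.
D8: not dominated.
D9: dominated by D5 (cargo 41≥34, price 41≤42, 0-60 5.8≤9.8).
D10: dominated by D4 (cargo 24≥21, price 21≤61, 0-60 6.9≤7.7).

D1, D4, D5, D6, D7, D8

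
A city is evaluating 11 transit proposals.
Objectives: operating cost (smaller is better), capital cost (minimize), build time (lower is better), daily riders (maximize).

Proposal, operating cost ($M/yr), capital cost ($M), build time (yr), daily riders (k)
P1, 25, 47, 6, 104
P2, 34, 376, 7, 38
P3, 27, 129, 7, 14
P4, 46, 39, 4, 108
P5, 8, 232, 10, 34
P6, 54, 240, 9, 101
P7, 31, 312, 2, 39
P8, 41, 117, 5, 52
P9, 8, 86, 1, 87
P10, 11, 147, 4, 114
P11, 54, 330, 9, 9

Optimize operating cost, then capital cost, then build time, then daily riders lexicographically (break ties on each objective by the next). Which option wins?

First minimize operating cost: best is 8, kept {P5, P9}.
Then minimize capital cost: best is 86, kept {P9}.

P9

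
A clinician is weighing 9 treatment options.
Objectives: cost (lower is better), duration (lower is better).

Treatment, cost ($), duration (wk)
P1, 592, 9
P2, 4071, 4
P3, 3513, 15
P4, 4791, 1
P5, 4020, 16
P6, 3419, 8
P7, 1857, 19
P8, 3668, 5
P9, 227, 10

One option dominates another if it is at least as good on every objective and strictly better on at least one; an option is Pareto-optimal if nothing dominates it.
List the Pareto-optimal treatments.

P1: not dominated.
P2: not dominated.
P3: dominated by P1 (cost 592≤3513, duration 9≤15).
P4: not dominated (best duration).
P5: dominated by P1 (cost 592≤4020, duration 9≤16).
P6: not dominated.
P7: dominated by P1 (cost 592≤1857, duration 9≤19).
P8: not dominated.
P9: not dominated (best cost).

P1, P2, P4, P6, P8, P9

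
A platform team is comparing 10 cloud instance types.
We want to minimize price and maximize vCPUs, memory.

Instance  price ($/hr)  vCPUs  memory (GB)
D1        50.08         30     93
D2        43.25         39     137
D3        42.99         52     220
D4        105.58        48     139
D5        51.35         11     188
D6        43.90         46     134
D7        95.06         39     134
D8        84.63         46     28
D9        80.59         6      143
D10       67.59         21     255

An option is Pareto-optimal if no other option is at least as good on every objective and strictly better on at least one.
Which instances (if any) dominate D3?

none

D1: worse on price (50.08 vs 42.99).
D2: worse on price (43.25 vs 42.99).
D4: worse on price (105.58 vs 42.99).
D5: worse on price (51.35 vs 42.99).
D6: worse on price (43.90 vs 42.99).
D7: worse on price (95.06 vs 42.99).
D8: worse on price (84.63 vs 42.99).
D9: worse on price (80.59 vs 42.99).
D10: worse on price (67.59 vs 42.99).
No option dominates D3.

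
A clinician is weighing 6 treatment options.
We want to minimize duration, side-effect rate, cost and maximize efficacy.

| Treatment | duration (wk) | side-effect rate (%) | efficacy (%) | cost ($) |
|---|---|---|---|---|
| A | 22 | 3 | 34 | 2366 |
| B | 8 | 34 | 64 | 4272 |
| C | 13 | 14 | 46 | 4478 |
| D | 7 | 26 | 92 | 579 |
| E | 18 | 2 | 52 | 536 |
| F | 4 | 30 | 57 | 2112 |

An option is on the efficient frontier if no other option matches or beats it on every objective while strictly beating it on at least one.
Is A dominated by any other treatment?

Yes

E vs A: duration 18≤22, side-effect rate 2≤3, efficacy 52≥34, cost 536≤2366 — E is at least as good on every objective and strictly better on at least one, so E dominates A.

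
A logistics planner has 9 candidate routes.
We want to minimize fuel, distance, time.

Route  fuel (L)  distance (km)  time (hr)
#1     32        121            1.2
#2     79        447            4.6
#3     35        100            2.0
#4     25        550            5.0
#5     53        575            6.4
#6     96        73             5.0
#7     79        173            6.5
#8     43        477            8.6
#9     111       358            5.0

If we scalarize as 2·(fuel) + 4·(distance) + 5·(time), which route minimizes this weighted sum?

#3

#1: 2·32 + 4·121 + 5·1.2 = 554.0
#2: 2·79 + 4·447 + 5·4.6 = 1969.0
#3: 2·35 + 4·100 + 5·2.0 = 480.0
#4: 2·25 + 4·550 + 5·5.0 = 2275.0
#5: 2·53 + 4·575 + 5·6.4 = 2438.0
#6: 2·96 + 4·73 + 5·5.0 = 509.0
#7: 2·79 + 4·173 + 5·6.5 = 882.5
#8: 2·43 + 4·477 + 5·8.6 = 2037.0
#9: 2·111 + 4·358 + 5·5.0 = 1679.0
Lowest: #3 at 480.0.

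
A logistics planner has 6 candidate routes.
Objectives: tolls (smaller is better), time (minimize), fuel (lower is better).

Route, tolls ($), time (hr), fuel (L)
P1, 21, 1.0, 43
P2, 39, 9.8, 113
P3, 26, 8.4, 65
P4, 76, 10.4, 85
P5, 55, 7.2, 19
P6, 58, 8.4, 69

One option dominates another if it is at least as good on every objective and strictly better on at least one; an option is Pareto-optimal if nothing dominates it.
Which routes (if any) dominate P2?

P1, P3

P1: tolls 21≤39, time 1.0≤9.8, fuel 43≤113 — dominates P2.
P3: tolls 26≤39, time 8.4≤9.8, fuel 65≤113 — dominates P2.
Others (P4, P5, P6) are each worse than P2 on at least one objective.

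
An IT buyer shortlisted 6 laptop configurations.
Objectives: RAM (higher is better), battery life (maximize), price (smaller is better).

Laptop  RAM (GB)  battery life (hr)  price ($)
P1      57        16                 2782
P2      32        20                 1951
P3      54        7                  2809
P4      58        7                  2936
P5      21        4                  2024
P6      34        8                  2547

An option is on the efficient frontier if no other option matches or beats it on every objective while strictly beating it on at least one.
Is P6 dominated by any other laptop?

No

P1: worse on price (2782 vs 2547).
P2: worse on RAM (32 vs 34).
P3: worse on battery life (7 vs 8).
P4: worse on battery life (7 vs 8).
P5: worse on RAM (21 vs 34).
No option is at least as good as P6 on every objective and strictly better on one.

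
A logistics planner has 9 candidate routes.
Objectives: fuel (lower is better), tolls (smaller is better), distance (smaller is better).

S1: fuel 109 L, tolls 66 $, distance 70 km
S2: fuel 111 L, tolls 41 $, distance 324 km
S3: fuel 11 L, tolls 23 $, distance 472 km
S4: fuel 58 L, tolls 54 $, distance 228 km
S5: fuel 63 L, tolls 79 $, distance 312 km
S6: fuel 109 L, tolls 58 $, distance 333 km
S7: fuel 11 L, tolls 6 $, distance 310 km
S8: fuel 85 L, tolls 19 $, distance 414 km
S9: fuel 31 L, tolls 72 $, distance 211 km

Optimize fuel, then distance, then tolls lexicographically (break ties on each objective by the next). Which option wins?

First minimize fuel: best is 11, kept {S3, S7}.
Then minimize distance: best is 310, kept {S7}.

S7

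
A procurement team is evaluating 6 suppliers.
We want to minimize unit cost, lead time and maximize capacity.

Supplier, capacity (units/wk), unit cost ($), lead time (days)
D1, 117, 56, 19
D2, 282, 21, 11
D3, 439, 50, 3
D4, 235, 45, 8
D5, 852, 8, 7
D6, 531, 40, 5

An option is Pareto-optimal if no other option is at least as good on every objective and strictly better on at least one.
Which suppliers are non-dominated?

D1: dominated by D2 (capacity 282≥117, unit cost 21≤56, lead time 11≤19).
D2: dominated by D5 (capacity 852≥282, unit cost 8≤21, lead time 7≤11).
D3: not dominated (best lead time).
D4: dominated by D5 (capacity 852≥235, unit cost 8≤45, lead time 7≤8).
D5: not dominated (best capacity).
D6: not dominated.

D3, D5, D6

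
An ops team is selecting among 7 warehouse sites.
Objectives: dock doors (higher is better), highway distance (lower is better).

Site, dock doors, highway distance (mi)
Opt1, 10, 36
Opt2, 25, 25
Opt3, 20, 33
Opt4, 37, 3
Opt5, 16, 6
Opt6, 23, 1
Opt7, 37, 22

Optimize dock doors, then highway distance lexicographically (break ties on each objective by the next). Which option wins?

Opt4

First maximize dock doors: best is 37, kept {Opt4, Opt7}.
Then minimize highway distance: best is 3, kept {Opt4}.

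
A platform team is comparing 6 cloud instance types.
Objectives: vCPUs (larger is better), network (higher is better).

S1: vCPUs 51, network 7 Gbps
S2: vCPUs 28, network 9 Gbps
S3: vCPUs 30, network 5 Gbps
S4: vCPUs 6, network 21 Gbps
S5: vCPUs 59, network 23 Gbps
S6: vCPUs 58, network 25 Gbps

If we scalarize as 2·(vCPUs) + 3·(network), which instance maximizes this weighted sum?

S6

S1: 2·51 + 3·7 = 123
S2: 2·28 + 3·9 = 83
S3: 2·30 + 3·5 = 75
S4: 2·6 + 3·21 = 75
S5: 2·59 + 3·23 = 187
S6: 2·58 + 3·25 = 191
Highest: S6 at 191.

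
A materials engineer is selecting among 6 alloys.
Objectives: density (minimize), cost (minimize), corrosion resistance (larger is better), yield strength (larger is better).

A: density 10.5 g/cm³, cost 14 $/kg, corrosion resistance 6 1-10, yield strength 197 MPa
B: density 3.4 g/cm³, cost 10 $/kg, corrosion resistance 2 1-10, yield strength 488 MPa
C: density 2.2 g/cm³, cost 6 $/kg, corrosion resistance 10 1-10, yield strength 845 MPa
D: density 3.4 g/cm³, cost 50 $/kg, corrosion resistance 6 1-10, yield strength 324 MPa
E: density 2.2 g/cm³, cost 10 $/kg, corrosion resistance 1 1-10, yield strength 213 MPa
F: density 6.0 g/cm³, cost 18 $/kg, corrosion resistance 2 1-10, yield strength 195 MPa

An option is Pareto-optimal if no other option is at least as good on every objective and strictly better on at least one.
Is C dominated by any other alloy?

A: worse on density (10.5 vs 2.2).
B: worse on density (3.4 vs 2.2).
D: worse on density (3.4 vs 2.2).
E: worse on cost (10 vs 6).
F: worse on density (6.0 vs 2.2).
No option is at least as good as C on every objective and strictly better on one.

No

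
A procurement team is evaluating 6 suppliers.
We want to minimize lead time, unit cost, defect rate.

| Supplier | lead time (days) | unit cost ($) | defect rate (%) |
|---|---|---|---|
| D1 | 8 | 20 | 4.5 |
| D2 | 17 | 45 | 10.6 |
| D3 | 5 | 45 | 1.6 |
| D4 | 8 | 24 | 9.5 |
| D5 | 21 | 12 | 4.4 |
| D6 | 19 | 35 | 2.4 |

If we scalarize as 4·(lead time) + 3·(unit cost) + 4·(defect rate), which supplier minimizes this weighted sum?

D1: 4·8 + 3·20 + 4·4.5 = 110.0
D2: 4·17 + 3·45 + 4·10.6 = 245.4
D3: 4·5 + 3·45 + 4·1.6 = 161.4
D4: 4·8 + 3·24 + 4·9.5 = 142.0
D5: 4·21 + 3·12 + 4·4.4 = 137.6
D6: 4·19 + 3·35 + 4·2.4 = 190.6
Lowest: D1 at 110.0.

D1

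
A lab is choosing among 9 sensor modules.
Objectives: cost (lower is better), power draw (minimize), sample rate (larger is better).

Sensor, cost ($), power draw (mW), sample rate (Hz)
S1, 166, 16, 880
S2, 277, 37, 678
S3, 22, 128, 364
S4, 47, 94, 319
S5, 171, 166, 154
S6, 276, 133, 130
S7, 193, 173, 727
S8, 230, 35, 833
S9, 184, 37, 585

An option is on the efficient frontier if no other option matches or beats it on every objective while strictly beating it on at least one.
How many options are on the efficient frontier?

3

S1: not dominated (best power draw).
S2: dominated by S1 (cost 166≤277, power draw 16≤37, sample rate 880≥678).
S3: not dominated (best cost).
S4: not dominated.
S5: dominated by S1 (cost 166≤171, power draw 16≤166, sample rate 880≥154).
S6: dominated by S1 (cost 166≤276, power draw 16≤133, sample rate 880≥130).
S7: dominated by S1 (cost 166≤193, power draw 16≤173, sample rate 880≥727).
S8: dominated by S1 (cost 166≤230, power draw 16≤35, sample rate 880≥833).
S9: dominated by S1 (cost 166≤184, power draw 16≤37, sample rate 880≥585).
Pareto-optimal: S1, S3, S4 → 3.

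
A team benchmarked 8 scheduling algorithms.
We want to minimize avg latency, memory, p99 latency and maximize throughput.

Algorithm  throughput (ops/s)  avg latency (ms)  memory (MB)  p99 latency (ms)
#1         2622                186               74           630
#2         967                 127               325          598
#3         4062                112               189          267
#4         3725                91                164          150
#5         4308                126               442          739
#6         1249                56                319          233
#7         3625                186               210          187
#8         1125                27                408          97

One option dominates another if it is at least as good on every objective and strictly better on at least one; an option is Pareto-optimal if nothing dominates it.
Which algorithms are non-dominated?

#1, #3, #4, #5, #6, #8

#1: not dominated (best memory).
#2: dominated by #3 (throughput 4062≥967, avg latency 112≤127, memory 189≤325, p99 latency 267≤598).
#3: not dominated.
#4: not dominated.
#5: not dominated (best throughput).
#6: not dominated.
#7: dominated by #4 (throughput 3725≥3625, avg latency 91≤186, memory 164≤210, p99 latency 150≤187).
#8: not dominated (best avg latency).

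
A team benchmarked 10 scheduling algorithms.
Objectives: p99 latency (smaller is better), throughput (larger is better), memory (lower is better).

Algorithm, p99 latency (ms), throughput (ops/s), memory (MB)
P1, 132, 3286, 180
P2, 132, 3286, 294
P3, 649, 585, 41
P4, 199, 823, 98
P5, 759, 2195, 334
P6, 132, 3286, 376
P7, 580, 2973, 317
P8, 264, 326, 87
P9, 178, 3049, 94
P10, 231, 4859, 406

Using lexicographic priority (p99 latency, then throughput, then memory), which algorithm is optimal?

P1

First minimize p99 latency: best is 132, kept {P1, P2, P6}.
Then maximize throughput: best is 3286, kept {P1, P2, P6}.
Then minimize memory: best is 180, kept {P1}.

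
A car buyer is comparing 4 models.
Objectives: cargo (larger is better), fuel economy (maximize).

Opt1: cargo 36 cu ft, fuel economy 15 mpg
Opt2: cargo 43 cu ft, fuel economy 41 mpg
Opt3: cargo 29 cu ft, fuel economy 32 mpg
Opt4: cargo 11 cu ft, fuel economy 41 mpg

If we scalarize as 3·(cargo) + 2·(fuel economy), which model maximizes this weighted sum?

Opt1: 3·36 + 2·15 = 138
Opt2: 3·43 + 2·41 = 211
Opt3: 3·29 + 2·32 = 151
Opt4: 3·11 + 2·41 = 115
Highest: Opt2 at 211.

Opt2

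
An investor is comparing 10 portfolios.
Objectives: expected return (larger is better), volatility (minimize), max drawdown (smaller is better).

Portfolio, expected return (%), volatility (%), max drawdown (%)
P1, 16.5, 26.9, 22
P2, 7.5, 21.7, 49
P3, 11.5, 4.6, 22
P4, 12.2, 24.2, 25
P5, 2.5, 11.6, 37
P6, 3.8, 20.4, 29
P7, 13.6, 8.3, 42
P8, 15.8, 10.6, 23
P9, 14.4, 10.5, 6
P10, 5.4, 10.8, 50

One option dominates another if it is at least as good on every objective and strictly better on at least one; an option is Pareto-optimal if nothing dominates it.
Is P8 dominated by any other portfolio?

No

P1: worse on volatility (26.9 vs 10.6).
P2: worse on expected return (7.5 vs 15.8).
P3: worse on expected return (11.5 vs 15.8).
P4: worse on expected return (12.2 vs 15.8).
P5: worse on expected return (2.5 vs 15.8).
P6: worse on expected return (3.8 vs 15.8).
P7: worse on expected return (13.6 vs 15.8).
P9: worse on expected return (14.4 vs 15.8).
P10: worse on expected return (5.4 vs 15.8).
No option is at least as good as P8 on every objective and strictly better on one.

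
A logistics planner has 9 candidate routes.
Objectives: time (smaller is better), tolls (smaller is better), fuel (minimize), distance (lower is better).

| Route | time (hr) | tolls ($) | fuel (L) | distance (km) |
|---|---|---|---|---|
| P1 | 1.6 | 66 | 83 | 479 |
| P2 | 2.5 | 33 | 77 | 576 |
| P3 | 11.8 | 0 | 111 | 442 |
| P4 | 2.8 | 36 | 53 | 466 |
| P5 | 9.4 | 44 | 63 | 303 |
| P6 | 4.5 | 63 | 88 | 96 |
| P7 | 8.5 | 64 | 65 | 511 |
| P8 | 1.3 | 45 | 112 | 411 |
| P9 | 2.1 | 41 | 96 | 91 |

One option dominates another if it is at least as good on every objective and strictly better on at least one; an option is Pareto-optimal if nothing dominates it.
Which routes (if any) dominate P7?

P4

P4: time 2.8≤8.5, tolls 36≤64, fuel 53≤65, distance 466≤511 — dominates P7.
Others (P1, P2, P3, P5, P6, P8, P9) are each worse than P7 on at least one objective.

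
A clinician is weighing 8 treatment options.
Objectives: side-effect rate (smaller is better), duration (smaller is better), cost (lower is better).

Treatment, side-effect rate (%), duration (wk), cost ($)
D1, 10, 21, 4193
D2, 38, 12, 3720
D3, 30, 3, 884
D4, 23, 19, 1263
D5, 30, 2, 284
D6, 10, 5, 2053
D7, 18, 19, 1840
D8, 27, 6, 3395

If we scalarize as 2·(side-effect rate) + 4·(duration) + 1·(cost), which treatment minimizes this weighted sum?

D5

D1: 2·10 + 4·21 + 1·4193 = 4297
D2: 2·38 + 4·12 + 1·3720 = 3844
D3: 2·30 + 4·3 + 1·884 = 956
D4: 2·23 + 4·19 + 1·1263 = 1385
D5: 2·30 + 4·2 + 1·284 = 352
D6: 2·10 + 4·5 + 1·2053 = 2093
D7: 2·18 + 4·19 + 1·1840 = 1952
D8: 2·27 + 4·6 + 1·3395 = 3473
Lowest: D5 at 352.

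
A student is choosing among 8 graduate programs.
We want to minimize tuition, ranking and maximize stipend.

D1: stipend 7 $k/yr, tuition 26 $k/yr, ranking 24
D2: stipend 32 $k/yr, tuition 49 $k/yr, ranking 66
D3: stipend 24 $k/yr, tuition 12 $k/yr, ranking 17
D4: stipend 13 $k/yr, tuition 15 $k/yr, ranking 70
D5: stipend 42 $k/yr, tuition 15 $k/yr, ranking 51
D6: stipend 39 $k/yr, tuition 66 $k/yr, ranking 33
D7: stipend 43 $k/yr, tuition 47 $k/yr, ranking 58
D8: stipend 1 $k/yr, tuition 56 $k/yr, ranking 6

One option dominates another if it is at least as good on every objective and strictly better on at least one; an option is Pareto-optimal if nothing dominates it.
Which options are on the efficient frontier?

D1: dominated by D3 (stipend 24≥7, tuition 12≤26, ranking 17≤24).
D2: dominated by D5 (stipend 42≥32, tuition 15≤49, ranking 51≤66).
D3: not dominated (best tuition).
D4: dominated by D3 (stipend 24≥13, tuition 12≤15, ranking 17≤70).
D5: not dominated.
D6: not dominated.
D7: not dominated (best stipend).
D8: not dominated (best ranking).

D3, D5, D6, D7, D8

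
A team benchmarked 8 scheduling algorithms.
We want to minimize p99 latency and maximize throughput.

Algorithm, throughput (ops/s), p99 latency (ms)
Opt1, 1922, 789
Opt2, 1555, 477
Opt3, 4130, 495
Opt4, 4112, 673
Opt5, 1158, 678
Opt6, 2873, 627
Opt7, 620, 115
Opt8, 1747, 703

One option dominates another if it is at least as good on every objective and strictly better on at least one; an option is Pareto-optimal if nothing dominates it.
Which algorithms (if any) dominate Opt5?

Opt2: throughput 1555≥1158, p99 latency 477≤678 — dominates Opt5.
Opt3: throughput 4130≥1158, p99 latency 495≤678 — dominates Opt5.
Opt4: throughput 4112≥1158, p99 latency 673≤678 — dominates Opt5.
Opt6: throughput 2873≥1158, p99 latency 627≤678 — dominates Opt5.
Others (Opt1, Opt7, Opt8) are each worse than Opt5 on at least one objective.

Opt2, Opt3, Opt4, Opt6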